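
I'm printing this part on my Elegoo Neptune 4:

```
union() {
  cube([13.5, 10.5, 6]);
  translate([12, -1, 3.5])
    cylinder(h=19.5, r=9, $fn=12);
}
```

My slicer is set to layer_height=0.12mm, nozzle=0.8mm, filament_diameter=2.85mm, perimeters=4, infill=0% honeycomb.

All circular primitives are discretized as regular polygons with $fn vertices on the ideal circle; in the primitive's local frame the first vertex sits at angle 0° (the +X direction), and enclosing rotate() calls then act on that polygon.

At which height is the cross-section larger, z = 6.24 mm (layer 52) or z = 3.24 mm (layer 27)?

Layer 52 (z = 6.24): the cube does not reach this height (z outside [0, 6]); the r=9 cylinder at (12, -1) gives a regular 12-gon of circumradius 9 (constant along its height) (area = (12/2)·9.000²·sin(360°/12) = 243.00 mm²); Taking the union: only the r=9 cylinder at (12, -1) is present, so the union is just that shape — area = 243.00 mm². So its area = 243.00 mm². Layer 27 (z = 3.24): the cube is present — its section is the full 13.5×10.5 rectangle (area 141.75 mm²); the cylinder at (12, -1) is not intersected at this z (z outside [3.5, 23]); Merging all regions: only the 13.5×10.5 cube is present, so the union is just that shape — area = 141.75 mm². So its area = 141.75 mm². Layer 52 is larger (243.00 vs 141.75 mm²).

layer 52 (z = 6.24 mm)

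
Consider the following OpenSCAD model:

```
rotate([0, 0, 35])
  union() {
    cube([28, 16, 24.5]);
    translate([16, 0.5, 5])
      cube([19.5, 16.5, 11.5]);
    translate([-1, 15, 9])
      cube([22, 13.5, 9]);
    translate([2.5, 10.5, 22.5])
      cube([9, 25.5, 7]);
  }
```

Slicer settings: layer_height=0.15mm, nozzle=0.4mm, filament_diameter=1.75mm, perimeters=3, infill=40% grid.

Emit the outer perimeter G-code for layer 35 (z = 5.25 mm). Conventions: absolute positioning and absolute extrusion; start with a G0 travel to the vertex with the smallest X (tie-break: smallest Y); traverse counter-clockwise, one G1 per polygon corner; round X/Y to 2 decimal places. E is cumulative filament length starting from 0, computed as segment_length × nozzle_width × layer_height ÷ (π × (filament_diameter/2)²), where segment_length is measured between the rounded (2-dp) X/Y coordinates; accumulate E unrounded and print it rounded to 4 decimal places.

At z = 5.25 mm: the cube (footprint 28×16) is included at this height; the cube at (16, 0.5) is present — its section is the full 19.5×16.5 rectangle; the cube at (-1, 15) is not intersected at this z (z outside [9, 18]); the cube at (2.5, 10.5) is absent (z outside [22.5, 29.5]); Merging all regions: the regions partially overlap (shared area 186.00 mm²), so overlapping operands fuse into one piece — 1 connected region; (rotated 35° about Z; rotation is an isometry so areas/perimeters/island counts are preserved). The outline is a single polygon with 8 vertices. Extrusion per mm of travel: 0.4 × 0.15 / (π × 0.875²) = 0.024945. Accumulating E over each segment gives final E = 2.6193.

G0 X-9.18 Y13.11 Z5.25
G1 X0.00 Y0.00 E0.3992
G1 X22.94 Y16.06 E1.0978
G1 X22.65 Y16.47 E1.1103
G1 X28.79 Y20.77 E1.2973
G1 X19.33 Y34.29 E1.7089
G1 X3.36 Y23.10 E2.1953
G1 X3.93 Y22.28 E2.2203
G1 X-9.18 Y13.11 E2.6193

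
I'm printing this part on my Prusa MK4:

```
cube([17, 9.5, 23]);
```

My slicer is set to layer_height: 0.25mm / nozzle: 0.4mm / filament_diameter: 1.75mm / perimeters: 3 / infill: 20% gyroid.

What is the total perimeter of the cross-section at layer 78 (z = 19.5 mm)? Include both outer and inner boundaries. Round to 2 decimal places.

At z = 19.5 mm: the 17×9.5 cube contributes its full rectangle (perimeter 53.00 mm). Overall, the cross-section is a single solid region. Total boundary length (outer) = 53.00 mm.

53.00 mm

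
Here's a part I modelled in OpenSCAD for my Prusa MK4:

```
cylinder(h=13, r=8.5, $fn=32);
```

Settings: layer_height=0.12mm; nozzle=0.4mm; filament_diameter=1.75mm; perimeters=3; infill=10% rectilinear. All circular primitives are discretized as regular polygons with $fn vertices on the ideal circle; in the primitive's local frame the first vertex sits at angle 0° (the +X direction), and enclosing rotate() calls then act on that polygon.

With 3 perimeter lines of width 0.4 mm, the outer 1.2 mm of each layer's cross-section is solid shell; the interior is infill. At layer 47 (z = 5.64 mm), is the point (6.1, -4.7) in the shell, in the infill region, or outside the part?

At z = 5.64 mm: the r=8.5 cylinder contributes a regular 32-gon of circumradius 8.5. Overall, the cross-section is a single solid region. The nearest boundary edge runs (6.01, -6.01)→(7.07, -4.72); distance from the point to it = 0.76 mm. The point is inside the cross-section, 0.76 mm from the nearest boundary — within the 1.2 mm shell band (3 × 0.4).

shell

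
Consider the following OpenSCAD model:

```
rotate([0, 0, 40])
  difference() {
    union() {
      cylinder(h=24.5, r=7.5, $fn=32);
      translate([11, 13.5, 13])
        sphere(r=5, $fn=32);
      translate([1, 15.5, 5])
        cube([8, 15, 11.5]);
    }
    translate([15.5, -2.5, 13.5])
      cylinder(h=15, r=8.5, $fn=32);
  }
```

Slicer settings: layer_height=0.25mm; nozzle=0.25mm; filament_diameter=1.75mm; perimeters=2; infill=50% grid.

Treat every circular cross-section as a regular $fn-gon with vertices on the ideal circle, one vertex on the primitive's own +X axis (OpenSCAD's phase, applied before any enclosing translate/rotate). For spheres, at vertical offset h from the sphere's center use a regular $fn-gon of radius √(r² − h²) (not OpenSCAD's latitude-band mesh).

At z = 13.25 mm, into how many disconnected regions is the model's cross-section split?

2

At z = 13.25 mm: the cylinder: section is a regular 32-gon, circumradius r=7.5; the r=5 sphere at (11, 13.5) contributes a regular 32-gon of circumradius √(5²−0.25²) = 4.994; the 8×15 cube at (1, 15.5) contributes its full rectangle; Combining (union): the regions partially overlap (shared area 4.10 mm²), so overlapping operands fuse into one piece — 2 connected regions; the cylinder at (15.5, -2.5) does not reach this height (z outside [13.5, 28.5]); Subtracting the remaining from the first: none of the subtracted shapes is present at this height, so that combined region is unchanged — 2 connected regions; (whole slice rotated 40° about Z — lengths, areas and connectivity unchanged). The result has 2 disconnected regions.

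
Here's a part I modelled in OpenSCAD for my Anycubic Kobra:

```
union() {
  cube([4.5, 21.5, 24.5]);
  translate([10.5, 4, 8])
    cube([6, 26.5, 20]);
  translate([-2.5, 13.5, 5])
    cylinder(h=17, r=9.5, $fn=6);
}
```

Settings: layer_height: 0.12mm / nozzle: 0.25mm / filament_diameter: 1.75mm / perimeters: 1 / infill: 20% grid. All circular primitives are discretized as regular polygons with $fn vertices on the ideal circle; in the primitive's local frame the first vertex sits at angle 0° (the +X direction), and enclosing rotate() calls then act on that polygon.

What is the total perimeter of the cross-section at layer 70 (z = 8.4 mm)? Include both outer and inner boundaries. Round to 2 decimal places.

At z = 8.4 mm: the cube (footprint 4.5×21.5) is included at this height (perimeter 52.00 mm); the cube at (10.5, 4) is present — its section is the full 6×26.5 rectangle (perimeter 65.00 mm); the r=9.5 cylinder at (-2.5, 13.5) gives a regular 6-gon of circumradius 9.5 (constant along its height) (perimeter = 2·6·9.500·sin(180°/6) = 57.00 mm); Merging all regions: the regions partially overlap (shared area 64.75 mm²), so the edge portions inside another operand are dropped and the merged outline is re-measured after clipping — boundary = 135.74 mm. Overall, the cross-section has 2 separate islands. Total boundary length (outer) = 135.74 mm.

135.74 mm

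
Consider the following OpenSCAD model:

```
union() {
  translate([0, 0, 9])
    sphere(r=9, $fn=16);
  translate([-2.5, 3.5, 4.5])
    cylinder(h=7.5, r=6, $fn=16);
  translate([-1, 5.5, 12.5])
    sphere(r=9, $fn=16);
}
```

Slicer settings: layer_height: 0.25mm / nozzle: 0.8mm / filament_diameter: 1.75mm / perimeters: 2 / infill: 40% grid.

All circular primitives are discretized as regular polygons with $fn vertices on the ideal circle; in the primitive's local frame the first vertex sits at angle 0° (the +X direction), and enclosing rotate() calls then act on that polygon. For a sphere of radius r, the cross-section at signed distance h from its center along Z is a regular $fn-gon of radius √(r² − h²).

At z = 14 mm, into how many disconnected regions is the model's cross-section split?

At z = 14 mm: the r=9 sphere slices to a regular 16-gon of circumradius 7.483 (√(r²−h²) with h=5 from center); the cylinder at (-2.5, 3.5) is not intersected at this z (z outside [4.5, 12]); the r=9 sphere at (-1, 5.5) slices to a regular 16-gon of circumradius 8.874 (√(r²−h²) with h=1.5 from center); Taking the union: the regions partially overlap (shared area 115.00 mm²), so overlapping operands fuse into one piece — 1 connected region. The result has 1 disconnected region.

1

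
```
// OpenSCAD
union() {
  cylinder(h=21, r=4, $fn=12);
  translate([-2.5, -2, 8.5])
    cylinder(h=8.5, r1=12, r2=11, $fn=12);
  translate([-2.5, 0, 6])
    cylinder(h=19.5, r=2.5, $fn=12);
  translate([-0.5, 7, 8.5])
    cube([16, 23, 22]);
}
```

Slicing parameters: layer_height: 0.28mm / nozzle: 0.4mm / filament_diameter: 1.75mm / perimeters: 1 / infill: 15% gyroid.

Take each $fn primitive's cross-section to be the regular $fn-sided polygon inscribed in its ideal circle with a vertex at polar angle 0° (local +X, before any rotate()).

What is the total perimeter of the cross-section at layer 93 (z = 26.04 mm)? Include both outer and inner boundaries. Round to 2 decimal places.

78.00 mm

At z = 26.04 mm: the cylinder does not reach this height (z outside [0, 21]); the cone at (-2.5, -2) does not reach this height (z outside [8.5, 17]); the cylinder at (-2.5, 0) is absent (z outside [6, 25.5]); the 16×23 cube at (-0.5, 7) contributes its full rectangle (perimeter 78.00 mm); Taking the union: only the 16×23 cube at (-0.5, 7) is present, so the union is just that shape — boundary = 78.00 mm. Overall, the cross-section is a single solid region. Total boundary length (outer) = 78.00 mm.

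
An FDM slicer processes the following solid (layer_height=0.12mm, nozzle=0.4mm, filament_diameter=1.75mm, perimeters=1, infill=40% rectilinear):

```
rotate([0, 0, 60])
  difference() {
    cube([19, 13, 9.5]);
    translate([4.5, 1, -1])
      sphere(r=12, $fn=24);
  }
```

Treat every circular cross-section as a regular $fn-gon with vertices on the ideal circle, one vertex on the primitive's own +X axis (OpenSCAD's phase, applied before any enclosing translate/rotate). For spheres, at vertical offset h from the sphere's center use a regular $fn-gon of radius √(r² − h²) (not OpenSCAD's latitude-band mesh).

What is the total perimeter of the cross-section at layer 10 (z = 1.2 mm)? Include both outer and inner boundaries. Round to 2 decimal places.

60.17 mm

At z = 1.2 mm: the 19×13 cube contributes its full rectangle (perimeter 64.00 mm); the sphere at (4.5, 1): section is a regular 24-gon, circumradius = √(r²−h²) = √(12²−2.2²) = 11.797 (perimeter = 2·24·11.797·sin(180°/24) = 73.91 mm); Subtracting the remaining from the first: starting from the 19×13 cube, the r=12 sphere at (4.5, 1) partially overlaps it — only the 175.74 mm² overlap (of its 432.21 mm²) is removed, clipping the outline — boundary = 60.17 mm; (whole slice rotated 60° about Z — lengths, areas and connectivity unchanged). Overall, the cross-section is a single solid region. Total boundary length (outer) = 60.17 mm.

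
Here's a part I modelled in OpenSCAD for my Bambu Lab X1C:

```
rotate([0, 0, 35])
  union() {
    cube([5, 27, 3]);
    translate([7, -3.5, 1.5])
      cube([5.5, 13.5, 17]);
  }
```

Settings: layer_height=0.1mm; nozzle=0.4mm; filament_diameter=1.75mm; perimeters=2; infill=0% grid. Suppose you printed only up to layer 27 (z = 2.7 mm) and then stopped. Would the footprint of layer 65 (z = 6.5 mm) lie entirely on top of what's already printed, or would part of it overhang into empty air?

Compare the two slices. At z = 2.7: the cube is present — its section is the full 5×27 rectangle (area 135.00 mm²); the cube at (7, -3.5) is present — its section is the full 5.5×13.5 rectangle (area 74.25 mm²); Combining (union): the 2 present regions are separate (no shared area or edge), so areas and boundary lengths simply add and each stays a separate island — area = 209.25 mm²; (rotated 35° about Z; rotation is an isometry so areas/perimeters/island counts are preserved). At z = 6.5: the cube does not reach this height (z outside [0, 3]); the cube at (7, -3.5) is present — its section is the full 5.5×13.5 rectangle (area 74.25 mm²); Combining (union): only the 5.5×13.5 cube at (7, -3.5) is present, so the union is just that shape — area = 74.25 mm²; (rotated 35° about Z; rotation is an isometry so areas/perimeters/island counts are preserved). Checking containment: the cross-section at z = 6.5 is a subset of the cross-section at z = 2.7.

entirely on top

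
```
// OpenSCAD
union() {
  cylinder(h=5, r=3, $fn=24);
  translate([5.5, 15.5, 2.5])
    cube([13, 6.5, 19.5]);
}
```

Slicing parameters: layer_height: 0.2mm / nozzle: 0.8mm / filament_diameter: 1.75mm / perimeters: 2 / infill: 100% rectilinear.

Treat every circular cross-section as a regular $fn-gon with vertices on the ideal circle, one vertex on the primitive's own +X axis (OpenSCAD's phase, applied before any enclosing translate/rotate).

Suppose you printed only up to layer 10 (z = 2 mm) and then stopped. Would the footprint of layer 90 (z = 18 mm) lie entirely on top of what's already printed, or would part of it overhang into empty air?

part overhangs

Compare the two slices. At z = 2: the r=3 cylinder gives a regular 24-gon of circumradius 3 (constant along its height) (area = (24/2)·3.000²·sin(360°/24) = 27.95 mm²); the cube at (5.5, 15.5) is not intersected at this z (z outside [2.5, 22]); Taking the union: only the r=3 cylinder is present, so the union is just that shape — area = 27.95 mm². At z = 18: the cylinder does not reach this height (z outside [0, 5]); the 13×6.5 cube at (5.5, 15.5) contributes its full rectangle (area 84.50 mm²); Taking the union: only the 13×6.5 cube at (5.5, 15.5) is present, so the union is just that shape — area = 84.50 mm². Checking containment: at z = 18 the cross-section extends beyond the z = 2 cross-section by about 84.50 mm².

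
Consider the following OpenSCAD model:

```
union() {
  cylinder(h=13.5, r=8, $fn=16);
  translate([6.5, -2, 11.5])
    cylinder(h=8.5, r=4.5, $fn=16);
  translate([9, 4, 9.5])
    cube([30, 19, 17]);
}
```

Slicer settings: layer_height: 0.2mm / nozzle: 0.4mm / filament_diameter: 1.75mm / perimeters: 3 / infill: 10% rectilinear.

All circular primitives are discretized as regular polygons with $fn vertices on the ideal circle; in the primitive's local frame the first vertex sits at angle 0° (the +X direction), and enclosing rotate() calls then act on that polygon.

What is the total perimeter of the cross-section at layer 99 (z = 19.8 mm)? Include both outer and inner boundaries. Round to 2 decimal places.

At z = 19.8 mm: the cylinder is not intersected at this z (z outside [0, 13.5]); the r=4.5 cylinder at (6.5, -2) gives a regular 16-gon of circumradius 4.5 (constant along its height) (perimeter = 2·16·4.500·sin(180°/16) = 28.09 mm); the cube at (9, 4) (footprint 30×19) is included at this height (perimeter 98.00 mm); Combining (union): the 2 present regions are separate (no shared area or edge), so areas and boundary lengths simply add and each stays a separate island — boundary = 126.09 mm. Overall, the cross-section has 2 separate islands. Total boundary length (outer) = 126.09 mm.

126.09 mm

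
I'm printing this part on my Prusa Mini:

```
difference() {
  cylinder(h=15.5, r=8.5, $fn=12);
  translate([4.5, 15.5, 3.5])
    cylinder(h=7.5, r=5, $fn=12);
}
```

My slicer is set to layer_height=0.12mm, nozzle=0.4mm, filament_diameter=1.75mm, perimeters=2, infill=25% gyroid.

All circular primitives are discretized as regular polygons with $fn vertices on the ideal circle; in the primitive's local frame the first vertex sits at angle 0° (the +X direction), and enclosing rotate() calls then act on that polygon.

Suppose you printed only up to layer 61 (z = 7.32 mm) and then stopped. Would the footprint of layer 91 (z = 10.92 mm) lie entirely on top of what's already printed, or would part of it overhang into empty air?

Compare the two slices. At z = 7.32: the r=8.5 cylinder contributes a regular 12-gon of circumradius 8.5 (area = (12/2)·8.500²·sin(360°/12) = 216.75 mm²); the r=5 cylinder at (4.5, 15.5) contributes a regular 12-gon of circumradius 5 (area = (12/2)·5.000²·sin(360°/12) = 75.00 mm²); After the difference (first − rest): starting from the r=8.5 cylinder (216.75 mm²), the r=5 cylinder at (4.5, 15.5) misses the remaining region (no effect) — area = 216.75 mm². At z = 10.92: the r=8.5 cylinder gives a regular 12-gon of circumradius 8.5 (constant along its height) (area = (12/2)·8.500²·sin(360°/12) = 216.75 mm²); the cylinder at (4.5, 15.5): section is a regular 12-gon, circumradius r=5 (area = (12/2)·5.000²·sin(360°/12) = 75.00 mm²); After the difference (first − rest): starting from the r=8.5 cylinder (216.75 mm²), the r=5 cylinder at (4.5, 15.5) misses the remaining region (no effect) — area = 216.75 mm². Checking containment: the cross-section at z = 10.92 is a subset of the cross-section at z = 7.32.

entirely on top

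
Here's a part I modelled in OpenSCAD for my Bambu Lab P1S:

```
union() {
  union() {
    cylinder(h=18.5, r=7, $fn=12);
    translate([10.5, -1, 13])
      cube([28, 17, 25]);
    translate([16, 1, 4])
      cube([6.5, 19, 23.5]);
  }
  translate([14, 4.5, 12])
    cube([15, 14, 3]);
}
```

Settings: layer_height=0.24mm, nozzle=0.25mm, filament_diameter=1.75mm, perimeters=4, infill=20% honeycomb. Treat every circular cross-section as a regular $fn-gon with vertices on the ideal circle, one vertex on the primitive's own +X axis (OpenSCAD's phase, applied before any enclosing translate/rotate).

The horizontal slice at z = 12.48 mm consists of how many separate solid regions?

At z = 12.48 mm: the cylinder: section is a regular 12-gon, circumradius r=7; the cube at (10.5, -1) does not reach this height (z outside [13, 38]); the cube at (16, 1) is present — its section is the full 6.5×19 rectangle; Taking the union: the 2 present regions are separate (no shared area or edge), so areas and boundary lengths simply add and each stays a separate island — 2 connected regions; the cube at (14, 4.5) (footprint 15×14) is included at this height; Taking the union: the regions partially overlap (shared area 91.00 mm²), so overlapping operands fuse into one piece — 2 connected regions. The result has 2 disconnected regions.

2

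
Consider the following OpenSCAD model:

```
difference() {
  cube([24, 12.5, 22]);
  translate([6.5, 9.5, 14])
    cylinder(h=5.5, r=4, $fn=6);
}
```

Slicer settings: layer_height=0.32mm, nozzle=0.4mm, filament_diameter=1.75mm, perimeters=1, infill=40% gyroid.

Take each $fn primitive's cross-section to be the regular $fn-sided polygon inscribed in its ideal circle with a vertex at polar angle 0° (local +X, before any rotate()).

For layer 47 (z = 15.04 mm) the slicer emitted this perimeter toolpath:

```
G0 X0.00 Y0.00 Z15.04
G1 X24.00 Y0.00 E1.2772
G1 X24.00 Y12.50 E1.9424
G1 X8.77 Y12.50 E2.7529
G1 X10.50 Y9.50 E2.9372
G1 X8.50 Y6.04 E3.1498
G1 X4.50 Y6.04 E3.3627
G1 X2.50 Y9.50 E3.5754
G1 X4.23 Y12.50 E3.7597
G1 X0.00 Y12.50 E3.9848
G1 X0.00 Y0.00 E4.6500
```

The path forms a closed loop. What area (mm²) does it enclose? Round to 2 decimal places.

Apply the shoelace formula to the sequence of (X, Y) vertices; enclosed area = 260.43 mm².

260.43 mm²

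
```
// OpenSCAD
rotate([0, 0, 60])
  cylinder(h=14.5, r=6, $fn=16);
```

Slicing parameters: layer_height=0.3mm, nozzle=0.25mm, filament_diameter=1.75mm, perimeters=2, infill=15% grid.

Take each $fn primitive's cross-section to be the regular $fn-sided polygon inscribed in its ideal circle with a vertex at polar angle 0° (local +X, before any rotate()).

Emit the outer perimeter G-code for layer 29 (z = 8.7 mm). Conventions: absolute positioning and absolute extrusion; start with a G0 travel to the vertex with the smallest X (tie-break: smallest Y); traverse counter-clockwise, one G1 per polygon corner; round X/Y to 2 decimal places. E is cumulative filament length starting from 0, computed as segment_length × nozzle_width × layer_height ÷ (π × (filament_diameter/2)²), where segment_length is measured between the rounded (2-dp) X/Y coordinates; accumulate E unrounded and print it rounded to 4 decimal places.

At z = 8.7 mm: the r=6 cylinder gives a regular 16-gon of circumradius 6 (constant along its height); (rotated 60° about Z; rotation is an isometry so areas/perimeters/island counts are preserved). The outline is a single polygon with 16 vertices. Extrusion per mm of travel: 0.25 × 0.3 / (π × 0.875²) = 0.031181. Accumulating E over each segment gives final E = 1.1683.

G0 X-5.95 Y0.78 Z8.70
G1 X-5.80 Y-1.55 E0.0728
G1 X-4.76 Y-3.65 E0.1459
G1 X-3.00 Y-5.20 E0.2190
G1 X-0.78 Y-5.95 E0.2921
G1 X1.55 Y-5.80 E0.3649
G1 X3.65 Y-4.76 E0.4379
G1 X5.20 Y-3.00 E0.5111
G1 X5.95 Y-0.78 E0.5841
G1 X5.80 Y1.55 E0.6569
G1 X4.76 Y3.65 E0.7300
G1 X3.00 Y5.20 E0.8031
G1 X0.78 Y5.95 E0.8762
G1 X-1.55 Y5.80 E0.9490
G1 X-3.65 Y4.76 E1.0221
G1 X-5.20 Y3.00 E1.0952
G1 X-5.95 Y0.78 E1.1683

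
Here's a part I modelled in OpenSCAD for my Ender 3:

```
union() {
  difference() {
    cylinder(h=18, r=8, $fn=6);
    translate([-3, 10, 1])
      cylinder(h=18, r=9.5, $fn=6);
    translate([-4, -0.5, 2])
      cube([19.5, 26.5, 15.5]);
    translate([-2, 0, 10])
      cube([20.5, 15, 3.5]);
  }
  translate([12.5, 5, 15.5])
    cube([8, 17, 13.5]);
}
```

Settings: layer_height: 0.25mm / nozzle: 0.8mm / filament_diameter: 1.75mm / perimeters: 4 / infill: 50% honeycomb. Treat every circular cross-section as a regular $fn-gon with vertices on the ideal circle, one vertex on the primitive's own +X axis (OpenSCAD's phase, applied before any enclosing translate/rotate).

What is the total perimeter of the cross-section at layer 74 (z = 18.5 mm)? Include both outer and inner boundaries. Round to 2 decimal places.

At z = 18.5 mm: the cylinder does not reach this height (z outside [0, 18]); the r=9.5 cylinder at (-3, 10) contributes a regular 6-gon of circumradius 9.5 (perimeter = 2·6·9.500·sin(180°/6) = 57.00 mm); the cube at (-4, -0.5) is not intersected at this z (z outside [2, 17.5]); the cube at (-2, 0) is absent (z outside [10, 13.5]); Subtracting the remaining from the first: the first operand is absent here, so nothing remains; the 8×17 cube at (12.5, 5) contributes its full rectangle (perimeter 50.00 mm); Taking the union: only the 8×17 cube at (12.5, 5) is present, so the union is just that shape — boundary = 50.00 mm. Overall, the cross-section is a single solid region. Total boundary length (outer) = 50.00 mm.

50.00 mm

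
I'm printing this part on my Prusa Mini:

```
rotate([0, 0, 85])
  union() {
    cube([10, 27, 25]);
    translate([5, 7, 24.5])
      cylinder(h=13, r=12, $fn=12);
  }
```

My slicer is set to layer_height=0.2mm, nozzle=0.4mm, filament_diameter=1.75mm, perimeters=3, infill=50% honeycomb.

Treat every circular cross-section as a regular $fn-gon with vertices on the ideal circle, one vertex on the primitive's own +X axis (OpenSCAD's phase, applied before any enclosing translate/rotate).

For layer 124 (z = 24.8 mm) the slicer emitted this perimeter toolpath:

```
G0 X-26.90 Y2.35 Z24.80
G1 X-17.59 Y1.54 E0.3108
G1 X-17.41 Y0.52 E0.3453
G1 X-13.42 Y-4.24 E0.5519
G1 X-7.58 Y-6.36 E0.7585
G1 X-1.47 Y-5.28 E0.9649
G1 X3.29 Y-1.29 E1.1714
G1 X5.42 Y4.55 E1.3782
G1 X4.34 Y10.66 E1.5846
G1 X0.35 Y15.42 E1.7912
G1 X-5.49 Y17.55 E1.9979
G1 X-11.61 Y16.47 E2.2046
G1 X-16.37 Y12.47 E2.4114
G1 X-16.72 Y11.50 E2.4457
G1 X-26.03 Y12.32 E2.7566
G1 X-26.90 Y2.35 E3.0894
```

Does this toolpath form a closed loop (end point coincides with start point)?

Start point (G0): (-26.90, 2.35). End point (last G1): the path returns to the start — closed.

yes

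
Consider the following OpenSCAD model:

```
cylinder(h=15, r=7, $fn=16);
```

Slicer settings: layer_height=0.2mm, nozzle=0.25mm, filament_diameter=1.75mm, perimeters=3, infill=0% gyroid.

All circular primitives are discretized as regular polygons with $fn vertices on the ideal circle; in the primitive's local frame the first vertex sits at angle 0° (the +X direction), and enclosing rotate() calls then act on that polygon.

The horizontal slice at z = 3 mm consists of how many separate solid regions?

At z = 3 mm: the r=7 cylinder contributes a regular 16-gon of circumradius 7. The result has 1 disconnected region.

1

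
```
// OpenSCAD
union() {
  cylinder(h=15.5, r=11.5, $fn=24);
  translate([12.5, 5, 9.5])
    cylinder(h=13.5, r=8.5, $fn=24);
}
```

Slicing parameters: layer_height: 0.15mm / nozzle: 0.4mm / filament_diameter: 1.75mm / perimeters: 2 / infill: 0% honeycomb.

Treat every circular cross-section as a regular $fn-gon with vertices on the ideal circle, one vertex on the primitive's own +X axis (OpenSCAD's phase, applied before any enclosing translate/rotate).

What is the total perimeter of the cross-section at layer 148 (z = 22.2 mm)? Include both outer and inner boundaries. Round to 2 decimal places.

At z = 22.2 mm: the cylinder is absent (z outside [0, 15.5]); the cylinder at (12.5, 5): section is a regular 24-gon, circumradius r=8.5 (perimeter = 2·24·8.500·sin(180°/24) = 53.25 mm); Combining (union): only the r=8.5 cylinder at (12.5, 5) is present, so the union is just that shape — boundary = 53.25 mm. Overall, the cross-section is a single solid region. Total boundary length (outer) = 53.25 mm.

53.25 mm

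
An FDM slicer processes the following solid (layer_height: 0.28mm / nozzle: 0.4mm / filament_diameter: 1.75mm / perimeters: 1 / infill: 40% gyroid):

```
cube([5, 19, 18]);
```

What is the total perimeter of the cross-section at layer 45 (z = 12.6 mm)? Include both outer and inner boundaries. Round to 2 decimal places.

48.00 mm

At z = 12.6 mm: the cube (footprint 5×19) is included at this height (perimeter 48.00 mm). Overall, the cross-section is a single solid region. Total boundary length (outer) = 48.00 mm.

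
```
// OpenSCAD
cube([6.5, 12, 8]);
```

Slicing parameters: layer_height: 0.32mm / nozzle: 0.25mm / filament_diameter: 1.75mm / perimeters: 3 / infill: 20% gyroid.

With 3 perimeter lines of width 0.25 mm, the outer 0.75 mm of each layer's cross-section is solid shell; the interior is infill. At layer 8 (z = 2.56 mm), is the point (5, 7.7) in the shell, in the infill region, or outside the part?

At z = 2.56 mm: the 6.5×12 cube contributes its full rectangle. Overall, the cross-section is a single solid region. The nearest boundary edge runs (6.50, 0.00)→(6.50, 12.00); distance from the point to it = 1.50 mm. The point is inside the cross-section and 1.50 mm from the nearest boundary — more than the 0.75 mm shell width (3 × 0.25), so it's in the infill interior.

infill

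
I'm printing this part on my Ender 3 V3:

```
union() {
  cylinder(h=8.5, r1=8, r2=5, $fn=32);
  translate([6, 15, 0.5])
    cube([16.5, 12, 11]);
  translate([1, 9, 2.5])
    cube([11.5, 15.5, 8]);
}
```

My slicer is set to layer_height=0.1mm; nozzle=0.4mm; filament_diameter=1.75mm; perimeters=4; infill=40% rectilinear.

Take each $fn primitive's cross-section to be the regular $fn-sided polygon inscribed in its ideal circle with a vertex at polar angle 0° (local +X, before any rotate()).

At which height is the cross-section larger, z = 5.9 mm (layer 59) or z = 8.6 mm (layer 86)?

Layer 59 (z = 5.9): the cone: at t=0.694 of its height the radius interpolates to r₁+(r₂−r₁)t = 5.918, giving a regular 32-gon of that circumradius (area = (32/2)·5.918²·sin(360°/32) = 109.31 mm²); the cube at (6, 15) (footprint 16.5×12) is included at this height (area 198.00 mm²); the cube at (1, 9) (footprint 11.5×15.5) is included at this height (area 178.25 mm²); Taking the union: the regions partially overlap — summed areas 485.56 mm² minus the doubly-counted overlap 61.75 mm² gives 423.81 mm² — area = 423.81 mm². So its area = 423.81 mm². Layer 86 (z = 8.6): the cone does not reach this height (z outside [0, 8.5]); the 16.5×12 cube at (6, 15) contributes its full rectangle (area 198.00 mm²); the cube at (1, 9) (footprint 11.5×15.5) is included at this height (area 178.25 mm²); Combining (union): the regions partially overlap — summed areas 376.25 mm² minus the doubly-counted overlap 61.75 mm² gives 314.50 mm² — area = 314.50 mm². So its area = 314.50 mm². Layer 59 is larger (423.81 vs 314.50 mm²).

layer 59 (z = 5.9 mm)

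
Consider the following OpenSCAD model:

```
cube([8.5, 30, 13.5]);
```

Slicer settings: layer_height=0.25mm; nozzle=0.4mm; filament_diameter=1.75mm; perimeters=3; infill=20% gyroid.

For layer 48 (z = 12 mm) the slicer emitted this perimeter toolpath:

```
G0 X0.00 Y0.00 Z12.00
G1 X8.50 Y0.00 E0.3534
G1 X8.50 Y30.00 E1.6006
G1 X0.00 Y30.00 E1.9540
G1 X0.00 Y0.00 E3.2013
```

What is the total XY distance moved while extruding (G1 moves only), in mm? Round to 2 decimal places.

Sum the Euclidean lengths of each G1 segment: total = 77.00 mm.

77.00 mm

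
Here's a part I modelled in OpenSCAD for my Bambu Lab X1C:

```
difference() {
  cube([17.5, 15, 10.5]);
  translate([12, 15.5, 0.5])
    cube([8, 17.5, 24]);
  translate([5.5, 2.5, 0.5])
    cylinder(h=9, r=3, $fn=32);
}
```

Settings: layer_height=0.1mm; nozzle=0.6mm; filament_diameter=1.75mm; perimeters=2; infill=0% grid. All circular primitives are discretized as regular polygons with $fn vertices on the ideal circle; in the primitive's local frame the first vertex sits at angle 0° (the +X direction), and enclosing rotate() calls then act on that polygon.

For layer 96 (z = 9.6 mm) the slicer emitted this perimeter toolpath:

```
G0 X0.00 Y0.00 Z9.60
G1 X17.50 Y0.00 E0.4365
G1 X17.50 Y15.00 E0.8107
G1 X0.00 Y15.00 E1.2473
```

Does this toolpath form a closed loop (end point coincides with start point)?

no

Start point (G0): (0.00, 0.00). End point (last G1): the path does not return to the start — open.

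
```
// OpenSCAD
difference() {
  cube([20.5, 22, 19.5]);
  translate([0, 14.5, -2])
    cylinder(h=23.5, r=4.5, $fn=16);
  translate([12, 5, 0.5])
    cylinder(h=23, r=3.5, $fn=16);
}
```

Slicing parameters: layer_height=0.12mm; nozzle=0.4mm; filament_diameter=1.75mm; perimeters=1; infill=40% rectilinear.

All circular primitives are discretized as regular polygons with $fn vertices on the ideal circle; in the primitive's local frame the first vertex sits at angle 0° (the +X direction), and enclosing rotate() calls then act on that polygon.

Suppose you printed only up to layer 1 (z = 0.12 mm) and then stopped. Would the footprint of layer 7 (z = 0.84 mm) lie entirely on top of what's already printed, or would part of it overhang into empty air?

entirely on top

Compare the two slices. At z = 0.12: the cube is present — its section is the full 20.5×22 rectangle (area 451.00 mm²); the r=4.5 cylinder at (0, 14.5) contributes a regular 16-gon of circumradius 4.5 (area = (16/2)·4.500²·sin(360°/16) = 61.99 mm²); the cylinder at (12, 5) is not intersected at this z (z outside [0.5, 23.5]); Taking the first minus the rest: starting from the 20.5×22 cube (451.00 mm²), the r=4.5 cylinder at (0, 14.5) partially overlaps it — only the 31.00 mm² overlap (of its 61.99 mm²) is removed, clipping the outline — area = 420.00 mm². At z = 0.84: the cube (footprint 20.5×22) is included at this height (area 451.00 mm²); the cylinder at (0, 14.5): section is a regular 16-gon, circumradius r=4.5 (area = (16/2)·4.500²·sin(360°/16) = 61.99 mm²); the r=3.5 cylinder at (12, 5) contributes a regular 16-gon of circumradius 3.5 (area = (16/2)·3.500²·sin(360°/16) = 37.50 mm²); Subtracting the remaining from the first: starting from the 20.5×22 cube (451.00 mm²), the r=4.5 cylinder at (0, 14.5) partially overlaps it — only the 31.00 mm² overlap (of its 61.99 mm²) is removed, clipping the outline; the r=3.5 cylinder at (12, 5) lies wholly inside it (removes its full 37.50 mm² and its 21.85 mm outline becomes a hole wall) — area = 382.50 mm². Checking containment: the cross-section at z = 0.84 is a subset of the cross-section at z = 0.12.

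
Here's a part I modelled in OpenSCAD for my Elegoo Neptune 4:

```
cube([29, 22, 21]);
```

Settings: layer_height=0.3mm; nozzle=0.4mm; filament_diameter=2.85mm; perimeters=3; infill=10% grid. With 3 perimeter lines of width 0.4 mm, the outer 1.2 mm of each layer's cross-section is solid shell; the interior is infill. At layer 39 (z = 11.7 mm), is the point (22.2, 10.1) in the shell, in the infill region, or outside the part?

At z = 11.7 mm: the cube (footprint 29×22) is included at this height. Overall, the cross-section is a single solid region. The nearest boundary edge runs (29.00, 0.00)→(29.00, 22.00); distance from the point to it = 6.80 mm. The point is inside the cross-section and 6.80 mm from the nearest boundary — more than the 1.2 mm shell width (3 × 0.4), so it's in the infill interior.

infill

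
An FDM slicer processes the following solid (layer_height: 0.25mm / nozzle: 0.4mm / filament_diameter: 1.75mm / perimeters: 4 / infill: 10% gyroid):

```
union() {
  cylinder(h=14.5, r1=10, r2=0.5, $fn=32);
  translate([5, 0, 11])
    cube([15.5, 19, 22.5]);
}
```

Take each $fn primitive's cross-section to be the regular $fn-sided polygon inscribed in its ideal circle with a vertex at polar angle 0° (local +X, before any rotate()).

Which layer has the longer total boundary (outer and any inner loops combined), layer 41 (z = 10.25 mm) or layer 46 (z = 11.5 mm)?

layer 46 (z = 11.5 mm)

Layer 41 (z = 10.25): the cone: at t=0.707 of its height the radius interpolates to r₁+(r₂−r₁)t = 3.284, giving a regular 32-gon of that circumradius (perimeter = 2·32·3.284·sin(180°/32) = 20.60 mm); the cube at (5, 0) does not reach this height (z outside [11, 33.5]); Taking the union: only the cone is present, so the union is just that shape — boundary = 20.60 mm. So its perimeter = 20.60 mm. Layer 46 (z = 11.5): the cone: at t=0.793 of its height the radius interpolates to r₁+(r₂−r₁)t = 2.466, giving a regular 32-gon of that circumradius (perimeter = 2·32·2.466·sin(180°/32) = 15.47 mm); the 15.5×19 cube at (5, 0) contributes its full rectangle (perimeter 69.00 mm); Combining (union): the 2 present regions are separate (no shared area or edge), so areas and boundary lengths simply add and each stays a separate island — boundary = 84.47 mm. So its perimeter = 84.47 mm. Layer 46 is larger (84.47 vs 20.60 mm).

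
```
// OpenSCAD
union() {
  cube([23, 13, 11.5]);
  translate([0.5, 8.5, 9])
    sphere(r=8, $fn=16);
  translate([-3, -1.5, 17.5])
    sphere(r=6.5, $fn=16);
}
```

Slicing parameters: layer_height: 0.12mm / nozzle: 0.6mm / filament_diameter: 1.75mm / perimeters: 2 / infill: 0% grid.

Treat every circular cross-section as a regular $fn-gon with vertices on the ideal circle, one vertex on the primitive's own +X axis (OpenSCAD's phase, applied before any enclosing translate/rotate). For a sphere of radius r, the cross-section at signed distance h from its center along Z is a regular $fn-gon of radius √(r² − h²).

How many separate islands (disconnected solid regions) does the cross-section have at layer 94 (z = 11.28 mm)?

At z = 11.28 mm: the cube (footprint 23×13) is included at this height; the sphere at (0.5, 8.5): section is a regular 16-gon, circumradius = √(r²−h²) = √(8²−2.28²) = 7.668; the r=6.5 sphere at (-3, -1.5) contributes a regular 16-gon of circumradius √(6.5²−6.22²) = 1.887; Taking the union: the regions partially overlap (shared area 82.98 mm²), so overlapping operands fuse into one piece — 2 connected regions. Overall, the cross-section has 2 separate islands. Island count = 2.

2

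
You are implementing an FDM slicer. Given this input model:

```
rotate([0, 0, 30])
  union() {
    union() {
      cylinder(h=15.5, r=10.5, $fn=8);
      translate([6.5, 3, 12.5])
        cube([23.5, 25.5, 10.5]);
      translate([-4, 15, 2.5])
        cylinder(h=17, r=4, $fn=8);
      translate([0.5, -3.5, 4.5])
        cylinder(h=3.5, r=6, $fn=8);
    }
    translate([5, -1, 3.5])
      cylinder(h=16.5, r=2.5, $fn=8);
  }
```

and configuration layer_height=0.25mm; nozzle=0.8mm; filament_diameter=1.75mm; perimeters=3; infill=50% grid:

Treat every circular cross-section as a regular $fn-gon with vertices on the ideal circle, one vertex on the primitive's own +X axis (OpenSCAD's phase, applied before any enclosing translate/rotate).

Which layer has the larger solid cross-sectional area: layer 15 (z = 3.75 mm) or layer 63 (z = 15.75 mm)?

Layer 15 (z = 3.75): the cylinder: section is a regular 8-gon, circumradius r=10.5 (area = (8/2)·10.500²·sin(360°/8) = 311.83 mm²); the cube at (6.5, 3) is absent (z outside [12.5, 23]); the cylinder at (-4, 15): section is a regular 8-gon, circumradius r=4 (area = (8/2)·4.000²·sin(360°/8) = 45.25 mm²); the cylinder at (0.5, -3.5) is absent (z outside [4.5, 8]); Taking the union: the 2 present regions are separate (no shared area or edge), so areas and boundary lengths simply add and each stays a separate island — area = 357.09 mm²; the r=2.5 cylinder at (5, -1) contributes a regular 8-gon of circumradius 2.5 (area = (8/2)·2.500²·sin(360°/8) = 17.68 mm²); Merging all regions: the r=2.5 cylinder at (5, -1) lies entirely inside that combined region, so the union is just that combined region — area = 357.09 mm²; (rotated 30° about Z; rotation is an isometry so areas/perimeters/island counts are preserved). So its area = 357.09 mm². Layer 63 (z = 15.75): the cylinder is absent (z outside [0, 15.5]); the cube at (6.5, 3) (footprint 23.5×25.5) is included at this height (area 599.25 mm²); the cylinder at (-4, 15): section is a regular 8-gon, circumradius r=4 (area = (8/2)·4.000²·sin(360°/8) = 45.25 mm²); the cylinder at (0.5, -3.5) is absent (z outside [4.5, 8]); Merging all regions: the 2 present regions are separate (no shared area or edge), so areas and boundary lengths simply add and each stays a separate island — area = 644.50 mm²; the r=2.5 cylinder at (5, -1) gives a regular 8-gon of circumradius 2.5 (constant along its height) (area = (8/2)·2.500²·sin(360°/8) = 17.68 mm²); Taking the union: the 2 present regions are separate (no shared area or edge), so areas and boundary lengths simply add and each stays a separate island — area = 662.18 mm²; (rotated 30° about Z; rotation is an isometry so areas/perimeters/island counts are preserved). So its area = 662.18 mm². Layer 63 is larger (662.18 vs 357.09 mm²).

layer 63 (z = 15.75 mm)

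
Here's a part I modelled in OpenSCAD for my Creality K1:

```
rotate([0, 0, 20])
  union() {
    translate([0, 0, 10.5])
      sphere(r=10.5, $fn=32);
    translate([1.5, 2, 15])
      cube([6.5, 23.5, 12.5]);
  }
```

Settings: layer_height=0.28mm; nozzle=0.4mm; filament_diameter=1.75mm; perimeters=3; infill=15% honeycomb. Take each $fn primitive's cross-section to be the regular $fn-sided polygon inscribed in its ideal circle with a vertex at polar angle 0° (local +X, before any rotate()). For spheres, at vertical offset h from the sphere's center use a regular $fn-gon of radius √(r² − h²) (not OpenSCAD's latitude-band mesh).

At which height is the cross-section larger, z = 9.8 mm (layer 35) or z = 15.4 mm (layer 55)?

Layer 35 (z = 9.8): the r=10.5 sphere contributes a regular 32-gon of circumradius √(10.5²−0.7²) = 10.477 (area = (32/2)·10.477²·sin(360°/32) = 342.61 mm²); the cube at (1.5, 2) does not reach this height (z outside [15, 27.5]); Taking the union: only the r=10.5 sphere is present, so the union is just that shape — area = 342.61 mm²; (whole slice rotated 20° about Z — lengths, areas and connectivity unchanged). So its area = 342.61 mm². Layer 55 (z = 15.4): the r=10.5 sphere contributes a regular 32-gon of circumradius √(10.5²−4.9²) = 9.287 (area = (32/2)·9.287²·sin(360°/32) = 269.19 mm²); the cube at (1.5, 2) is present — its section is the full 6.5×23.5 rectangle (area 152.75 mm²); Taking the union: the regions partially overlap — summed areas 421.94 mm² minus the doubly-counted overlap 36.53 mm² gives 385.42 mm² — area = 385.42 mm²; (rotated 20° about Z; rotation is an isometry so areas/perimeters/island counts are preserved). So its area = 385.42 mm². Layer 55 is larger (385.42 vs 342.61 mm²).

layer 55 (z = 15.4 mm)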